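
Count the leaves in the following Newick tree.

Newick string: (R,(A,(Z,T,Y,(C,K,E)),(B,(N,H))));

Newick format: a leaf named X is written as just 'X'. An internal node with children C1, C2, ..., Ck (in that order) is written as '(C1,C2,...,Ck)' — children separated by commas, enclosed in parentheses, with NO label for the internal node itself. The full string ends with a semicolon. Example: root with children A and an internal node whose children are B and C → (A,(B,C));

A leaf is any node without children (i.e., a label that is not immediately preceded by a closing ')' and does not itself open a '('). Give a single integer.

Answer: 11

Derivation:
Newick: (R,(A,(Z,T,Y,(C,K,E)),(B,(N,H))));
Scan left-to-right; a leaf is any maximal label run not followed by '(':
  pos 1: leaf 'R' → count = 1
  pos 4: leaf 'A' → count = 2
  pos 7: leaf 'Z' → count = 3
  pos 9: leaf 'T' → count = 4
  pos 11: leaf 'Y' → count = 5
  pos 14: leaf 'C' → count = 6
  pos 16: leaf 'K' → count = 7
  pos 18: leaf 'E' → count = 8
  pos 23: leaf 'B' → count = 9
  pos 26: leaf 'N' → count = 10
  pos 28: leaf 'H' → count = 11
Total leaves: 11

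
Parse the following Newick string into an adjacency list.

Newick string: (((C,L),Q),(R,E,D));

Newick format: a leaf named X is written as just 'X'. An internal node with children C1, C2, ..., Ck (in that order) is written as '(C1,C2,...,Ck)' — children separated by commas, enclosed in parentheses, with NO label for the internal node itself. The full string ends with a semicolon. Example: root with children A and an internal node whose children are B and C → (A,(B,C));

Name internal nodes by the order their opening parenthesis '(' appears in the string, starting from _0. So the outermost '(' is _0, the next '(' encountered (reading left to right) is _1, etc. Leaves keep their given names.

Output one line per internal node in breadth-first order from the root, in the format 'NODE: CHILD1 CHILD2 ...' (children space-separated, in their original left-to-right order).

Answer: _0: _1 _3
_1: _2 Q
_3: R E D
_2: C L

Derivation:
Input: (((C,L),Q),(R,E,D));
Scanning left-to-right, naming '(' by encounter order:
  pos 0: '(' -> open internal node _0 (depth 1)
  pos 1: '(' -> open internal node _1 (depth 2)
  pos 2: '(' -> open internal node _2 (depth 3)
  pos 6: ')' -> close internal node _2 (now at depth 2)
  pos 9: ')' -> close internal node _1 (now at depth 1)
  pos 11: '(' -> open internal node _3 (depth 2)
  pos 17: ')' -> close internal node _3 (now at depth 1)
  pos 18: ')' -> close internal node _0 (now at depth 0)
Total internal nodes: 4
BFS adjacency from root:
  _0: _1 _3
  _1: _2 Q
  _3: R E D
  _2: C L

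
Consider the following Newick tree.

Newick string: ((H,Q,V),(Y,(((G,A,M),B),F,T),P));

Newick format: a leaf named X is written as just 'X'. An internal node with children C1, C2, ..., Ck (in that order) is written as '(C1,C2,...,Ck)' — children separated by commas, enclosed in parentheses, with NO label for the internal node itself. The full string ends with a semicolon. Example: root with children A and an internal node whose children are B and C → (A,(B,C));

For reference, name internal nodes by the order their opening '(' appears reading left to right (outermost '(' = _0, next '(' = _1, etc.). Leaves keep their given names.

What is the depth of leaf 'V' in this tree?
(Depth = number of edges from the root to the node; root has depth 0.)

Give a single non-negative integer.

Answer: 2

Derivation:
Newick: ((H,Q,V),(Y,(((G,A,M),B),F,T),P));
Naming internals by '(' encounter order: outermost '(' = _0, next = _1, ...
Query node: V
Path from root: _0 -> _1 -> V
Depth of V: 2 (number of edges from root)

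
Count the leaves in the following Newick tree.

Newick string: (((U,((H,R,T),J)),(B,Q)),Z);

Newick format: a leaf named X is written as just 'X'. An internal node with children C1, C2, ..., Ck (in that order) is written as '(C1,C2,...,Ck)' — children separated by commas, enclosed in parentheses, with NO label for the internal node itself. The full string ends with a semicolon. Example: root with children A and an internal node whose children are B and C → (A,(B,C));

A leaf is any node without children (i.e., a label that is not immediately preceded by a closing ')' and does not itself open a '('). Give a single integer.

Newick: (((U,((H,R,T),J)),(B,Q)),Z);
Scan left-to-right; a leaf is any maximal label run not followed by '(':
  pos 3: leaf 'U' → count = 1
  pos 7: leaf 'H' → count = 2
  pos 9: leaf 'R' → count = 3
  pos 11: leaf 'T' → count = 4
  pos 14: leaf 'J' → count = 5
  pos 19: leaf 'B' → count = 6
  pos 21: leaf 'Q' → count = 7
  pos 25: leaf 'Z' → count = 8
Total leaves: 8

Answer: 8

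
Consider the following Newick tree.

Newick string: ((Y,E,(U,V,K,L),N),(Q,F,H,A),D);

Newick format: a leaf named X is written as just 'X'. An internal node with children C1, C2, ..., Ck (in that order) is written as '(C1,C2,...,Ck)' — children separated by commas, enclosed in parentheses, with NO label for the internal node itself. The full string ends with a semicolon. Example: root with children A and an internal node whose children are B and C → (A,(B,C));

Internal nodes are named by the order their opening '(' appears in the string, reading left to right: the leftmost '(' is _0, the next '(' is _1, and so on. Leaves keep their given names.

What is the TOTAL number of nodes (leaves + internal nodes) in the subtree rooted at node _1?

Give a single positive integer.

Newick: ((Y,E,(U,V,K,L),N),(Q,F,H,A),D);
Locate _1: it is the '(' at position 1 (the 2nd '(' reading left to right).
Query: subtree rooted at _1
_1: subtree_size = 1 + 8
  Y: subtree_size = 1 + 0
  E: subtree_size = 1 + 0
  _2: subtree_size = 1 + 4
    U: subtree_size = 1 + 0
    V: subtree_size = 1 + 0
    K: subtree_size = 1 + 0
    L: subtree_size = 1 + 0
  N: subtree_size = 1 + 0
Total subtree size of _1: 9

Answer: 9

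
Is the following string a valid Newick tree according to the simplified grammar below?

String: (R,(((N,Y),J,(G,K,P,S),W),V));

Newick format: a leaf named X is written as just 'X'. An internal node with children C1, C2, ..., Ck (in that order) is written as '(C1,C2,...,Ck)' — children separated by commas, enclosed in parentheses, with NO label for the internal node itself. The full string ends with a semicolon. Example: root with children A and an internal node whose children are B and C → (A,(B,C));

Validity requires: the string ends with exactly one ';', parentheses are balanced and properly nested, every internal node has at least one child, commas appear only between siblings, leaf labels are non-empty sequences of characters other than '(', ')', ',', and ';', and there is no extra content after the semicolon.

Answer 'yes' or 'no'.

Answer: yes

Derivation:
Input: (R,(((N,Y),J,(G,K,P,S),W),V));
Paren balance: 5 '(' vs 5 ')' OK
Ends with single ';': True
Full parse: OK
Valid: True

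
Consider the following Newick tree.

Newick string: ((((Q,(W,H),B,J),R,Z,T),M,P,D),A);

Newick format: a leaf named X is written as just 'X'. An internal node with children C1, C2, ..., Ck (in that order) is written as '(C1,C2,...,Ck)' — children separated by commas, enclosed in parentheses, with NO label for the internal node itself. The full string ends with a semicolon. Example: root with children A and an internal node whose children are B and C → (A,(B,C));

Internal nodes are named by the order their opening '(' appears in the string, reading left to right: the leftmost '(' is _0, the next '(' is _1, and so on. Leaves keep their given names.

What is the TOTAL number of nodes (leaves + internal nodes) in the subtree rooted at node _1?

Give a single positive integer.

Newick: ((((Q,(W,H),B,J),R,Z,T),M,P,D),A);
Locate _1: it is the '(' at position 1 (the 2nd '(' reading left to right).
Query: subtree rooted at _1
_1: subtree_size = 1 + 14
  _2: subtree_size = 1 + 10
    _3: subtree_size = 1 + 6
      Q: subtree_size = 1 + 0
      _4: subtree_size = 1 + 2
        W: subtree_size = 1 + 0
        H: subtree_size = 1 + 0
      B: subtree_size = 1 + 0
      J: subtree_size = 1 + 0
    R: subtree_size = 1 + 0
    Z: subtree_size = 1 + 0
    T: subtree_size = 1 + 0
  M: subtree_size = 1 + 0
  P: subtree_size = 1 + 0
  D: subtree_size = 1 + 0
Total subtree size of _1: 15

Answer: 15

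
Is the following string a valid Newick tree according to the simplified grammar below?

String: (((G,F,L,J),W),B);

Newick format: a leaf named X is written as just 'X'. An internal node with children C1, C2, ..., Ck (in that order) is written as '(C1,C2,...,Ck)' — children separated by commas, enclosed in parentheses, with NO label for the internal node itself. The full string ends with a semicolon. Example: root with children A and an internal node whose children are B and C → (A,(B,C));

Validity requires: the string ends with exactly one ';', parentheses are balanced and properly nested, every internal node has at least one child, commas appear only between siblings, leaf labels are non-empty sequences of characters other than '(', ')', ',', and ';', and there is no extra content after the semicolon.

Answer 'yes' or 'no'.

Input: (((G,F,L,J),W),B);
Paren balance: 3 '(' vs 3 ')' OK
Ends with single ';': True
Full parse: OK
Valid: True

Answer: yes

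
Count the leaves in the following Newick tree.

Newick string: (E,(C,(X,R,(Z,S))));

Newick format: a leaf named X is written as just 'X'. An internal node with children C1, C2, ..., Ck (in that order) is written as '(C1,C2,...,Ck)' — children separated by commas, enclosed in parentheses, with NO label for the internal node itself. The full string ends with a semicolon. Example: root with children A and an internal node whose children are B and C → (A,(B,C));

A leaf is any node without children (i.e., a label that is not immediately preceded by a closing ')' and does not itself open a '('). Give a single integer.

Answer: 6

Derivation:
Newick: (E,(C,(X,R,(Z,S))));
Scan left-to-right; a leaf is any maximal label run not followed by '(':
  pos 1: leaf 'E' → count = 1
  pos 4: leaf 'C' → count = 2
  pos 7: leaf 'X' → count = 3
  pos 9: leaf 'R' → count = 4
  pos 12: leaf 'Z' → count = 5
  pos 14: leaf 'S' → count = 6
Total leaves: 6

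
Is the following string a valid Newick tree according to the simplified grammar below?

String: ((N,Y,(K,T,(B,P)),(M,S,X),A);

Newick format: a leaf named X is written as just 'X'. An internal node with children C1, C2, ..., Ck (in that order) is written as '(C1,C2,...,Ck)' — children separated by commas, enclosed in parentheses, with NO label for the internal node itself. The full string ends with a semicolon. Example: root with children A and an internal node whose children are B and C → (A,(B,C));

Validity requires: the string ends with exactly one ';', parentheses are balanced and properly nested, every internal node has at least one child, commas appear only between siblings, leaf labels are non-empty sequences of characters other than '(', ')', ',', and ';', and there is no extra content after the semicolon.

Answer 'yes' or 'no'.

Input: ((N,Y,(K,T,(B,P)),(M,S,X),A);
Paren balance: 5 '(' vs 4 ')' MISMATCH
Ends with single ';': True
Full parse: FAILS (expected , or ) at pos 28)
Valid: False

Answer: no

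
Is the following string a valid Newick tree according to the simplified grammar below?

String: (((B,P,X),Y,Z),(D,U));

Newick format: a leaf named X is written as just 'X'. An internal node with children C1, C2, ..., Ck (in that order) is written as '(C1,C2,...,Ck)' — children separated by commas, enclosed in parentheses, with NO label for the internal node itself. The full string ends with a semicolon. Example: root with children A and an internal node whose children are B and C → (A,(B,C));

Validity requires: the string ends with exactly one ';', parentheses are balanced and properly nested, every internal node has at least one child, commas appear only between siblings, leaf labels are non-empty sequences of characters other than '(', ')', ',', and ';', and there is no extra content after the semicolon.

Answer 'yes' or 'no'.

Input: (((B,P,X),Y,Z),(D,U));
Paren balance: 4 '(' vs 4 ')' OK
Ends with single ';': True
Full parse: OK
Valid: True

Answer: yes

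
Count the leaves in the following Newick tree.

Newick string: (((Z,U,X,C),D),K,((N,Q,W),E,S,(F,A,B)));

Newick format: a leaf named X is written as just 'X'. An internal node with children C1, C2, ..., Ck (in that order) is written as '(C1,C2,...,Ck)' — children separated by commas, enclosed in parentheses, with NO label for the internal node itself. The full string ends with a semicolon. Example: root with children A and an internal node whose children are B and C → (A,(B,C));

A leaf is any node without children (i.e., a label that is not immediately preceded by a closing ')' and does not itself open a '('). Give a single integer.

Newick: (((Z,U,X,C),D),K,((N,Q,W),E,S,(F,A,B)));
Scan left-to-right; a leaf is any maximal label run not followed by '(':
  pos 3: leaf 'Z' → count = 1
  pos 5: leaf 'U' → count = 2
  pos 7: leaf 'X' → count = 3
  pos 9: leaf 'C' → count = 4
  pos 12: leaf 'D' → count = 5
  pos 15: leaf 'K' → count = 6
  pos 19: leaf 'N' → count = 7
  pos 21: leaf 'Q' → count = 8
  pos 23: leaf 'W' → count = 9
  pos 26: leaf 'E' → count = 10
  pos 28: leaf 'S' → count = 11
  pos 31: leaf 'F' → count = 12
  pos 33: leaf 'A' → count = 13
  pos 35: leaf 'B' → count = 14
Total leaves: 14

Answer: 14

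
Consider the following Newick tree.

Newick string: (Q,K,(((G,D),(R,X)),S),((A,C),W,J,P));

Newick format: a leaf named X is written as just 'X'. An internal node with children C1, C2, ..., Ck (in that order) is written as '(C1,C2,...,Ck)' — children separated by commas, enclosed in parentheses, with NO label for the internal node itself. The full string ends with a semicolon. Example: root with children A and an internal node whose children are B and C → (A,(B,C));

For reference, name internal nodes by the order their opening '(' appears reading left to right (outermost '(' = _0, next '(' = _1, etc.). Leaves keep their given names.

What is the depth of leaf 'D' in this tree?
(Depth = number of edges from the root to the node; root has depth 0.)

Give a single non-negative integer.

Newick: (Q,K,(((G,D),(R,X)),S),((A,C),W,J,P));
Naming internals by '(' encounter order: outermost '(' = _0, next = _1, ...
Query node: D
Path from root: _0 -> _1 -> _2 -> _3 -> D
Depth of D: 4 (number of edges from root)

Answer: 4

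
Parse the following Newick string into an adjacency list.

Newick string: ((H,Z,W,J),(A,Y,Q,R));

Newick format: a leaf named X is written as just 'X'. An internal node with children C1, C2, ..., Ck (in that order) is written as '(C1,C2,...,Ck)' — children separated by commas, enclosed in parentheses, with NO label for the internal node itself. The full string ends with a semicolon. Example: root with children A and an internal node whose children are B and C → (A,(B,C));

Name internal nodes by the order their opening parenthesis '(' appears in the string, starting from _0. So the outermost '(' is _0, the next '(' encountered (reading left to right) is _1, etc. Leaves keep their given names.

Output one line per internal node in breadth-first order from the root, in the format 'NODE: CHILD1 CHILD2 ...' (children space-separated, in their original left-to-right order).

Answer: _0: _1 _2
_1: H Z W J
_2: A Y Q R

Derivation:
Input: ((H,Z,W,J),(A,Y,Q,R));
Scanning left-to-right, naming '(' by encounter order:
  pos 0: '(' -> open internal node _0 (depth 1)
  pos 1: '(' -> open internal node _1 (depth 2)
  pos 9: ')' -> close internal node _1 (now at depth 1)
  pos 11: '(' -> open internal node _2 (depth 2)
  pos 19: ')' -> close internal node _2 (now at depth 1)
  pos 20: ')' -> close internal node _0 (now at depth 0)
Total internal nodes: 3
BFS adjacency from root:
  _0: _1 _2
  _1: H Z W J
  _2: A Y Q R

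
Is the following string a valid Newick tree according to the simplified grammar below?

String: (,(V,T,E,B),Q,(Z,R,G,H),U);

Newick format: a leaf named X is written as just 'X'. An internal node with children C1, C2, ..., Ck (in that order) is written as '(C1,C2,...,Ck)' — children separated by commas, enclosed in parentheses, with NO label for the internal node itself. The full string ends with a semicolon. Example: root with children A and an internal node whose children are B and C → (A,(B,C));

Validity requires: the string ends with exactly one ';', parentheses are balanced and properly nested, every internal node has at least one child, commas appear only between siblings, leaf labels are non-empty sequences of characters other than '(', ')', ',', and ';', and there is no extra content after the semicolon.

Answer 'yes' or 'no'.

Answer: no

Derivation:
Input: (,(V,T,E,B),Q,(Z,R,G,H),U);
Paren balance: 3 '(' vs 3 ')' OK
Ends with single ';': True
Full parse: FAILS (empty leaf label at pos 1)
Valid: False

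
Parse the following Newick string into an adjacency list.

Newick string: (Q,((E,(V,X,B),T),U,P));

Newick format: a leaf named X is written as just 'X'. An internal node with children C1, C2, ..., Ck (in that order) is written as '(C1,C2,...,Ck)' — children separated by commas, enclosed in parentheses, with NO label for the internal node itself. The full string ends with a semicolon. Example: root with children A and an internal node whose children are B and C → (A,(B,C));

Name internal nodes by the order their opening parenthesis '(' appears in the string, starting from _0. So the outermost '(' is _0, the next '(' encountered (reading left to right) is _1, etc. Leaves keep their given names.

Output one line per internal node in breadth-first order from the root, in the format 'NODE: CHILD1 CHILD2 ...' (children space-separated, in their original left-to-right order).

Answer: _0: Q _1
_1: _2 U P
_2: E _3 T
_3: V X B

Derivation:
Input: (Q,((E,(V,X,B),T),U,P));
Scanning left-to-right, naming '(' by encounter order:
  pos 0: '(' -> open internal node _0 (depth 1)
  pos 3: '(' -> open internal node _1 (depth 2)
  pos 4: '(' -> open internal node _2 (depth 3)
  pos 7: '(' -> open internal node _3 (depth 4)
  pos 13: ')' -> close internal node _3 (now at depth 3)
  pos 16: ')' -> close internal node _2 (now at depth 2)
  pos 21: ')' -> close internal node _1 (now at depth 1)
  pos 22: ')' -> close internal node _0 (now at depth 0)
Total internal nodes: 4
BFS adjacency from root:
  _0: Q _1
  _1: _2 U P
  _2: E _3 T
  _3: V X B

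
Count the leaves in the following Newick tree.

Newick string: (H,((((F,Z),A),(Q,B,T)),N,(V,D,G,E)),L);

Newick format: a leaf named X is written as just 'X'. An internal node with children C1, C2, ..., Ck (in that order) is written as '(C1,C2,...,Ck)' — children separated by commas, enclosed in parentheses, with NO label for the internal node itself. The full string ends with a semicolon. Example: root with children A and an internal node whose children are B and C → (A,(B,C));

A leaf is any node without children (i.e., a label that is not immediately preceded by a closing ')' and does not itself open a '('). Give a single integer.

Answer: 13

Derivation:
Newick: (H,((((F,Z),A),(Q,B,T)),N,(V,D,G,E)),L);
Scan left-to-right; a leaf is any maximal label run not followed by '(':
  pos 1: leaf 'H' → count = 1
  pos 7: leaf 'F' → count = 2
  pos 9: leaf 'Z' → count = 3
  pos 12: leaf 'A' → count = 4
  pos 16: leaf 'Q' → count = 5
  pos 18: leaf 'B' → count = 6
  pos 20: leaf 'T' → count = 7
  pos 24: leaf 'N' → count = 8
  pos 27: leaf 'V' → count = 9
  pos 29: leaf 'D' → count = 10
  pos 31: leaf 'G' → count = 11
  pos 33: leaf 'E' → count = 12
  pos 37: leaf 'L' → count = 13
Total leaves: 13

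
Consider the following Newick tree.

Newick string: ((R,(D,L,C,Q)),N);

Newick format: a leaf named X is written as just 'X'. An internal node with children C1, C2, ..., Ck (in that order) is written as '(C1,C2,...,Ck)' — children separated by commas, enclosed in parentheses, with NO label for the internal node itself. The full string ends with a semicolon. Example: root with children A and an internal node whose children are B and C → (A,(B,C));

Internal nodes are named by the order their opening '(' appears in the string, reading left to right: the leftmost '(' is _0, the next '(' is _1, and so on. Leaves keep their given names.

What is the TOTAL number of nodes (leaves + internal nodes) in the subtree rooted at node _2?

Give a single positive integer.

Answer: 5

Derivation:
Newick: ((R,(D,L,C,Q)),N);
Locate _2: it is the '(' at position 4 (the 3rd '(' reading left to right).
Query: subtree rooted at _2
_2: subtree_size = 1 + 4
  D: subtree_size = 1 + 0
  L: subtree_size = 1 + 0
  C: subtree_size = 1 + 0
  Q: subtree_size = 1 + 0
Total subtree size of _2: 5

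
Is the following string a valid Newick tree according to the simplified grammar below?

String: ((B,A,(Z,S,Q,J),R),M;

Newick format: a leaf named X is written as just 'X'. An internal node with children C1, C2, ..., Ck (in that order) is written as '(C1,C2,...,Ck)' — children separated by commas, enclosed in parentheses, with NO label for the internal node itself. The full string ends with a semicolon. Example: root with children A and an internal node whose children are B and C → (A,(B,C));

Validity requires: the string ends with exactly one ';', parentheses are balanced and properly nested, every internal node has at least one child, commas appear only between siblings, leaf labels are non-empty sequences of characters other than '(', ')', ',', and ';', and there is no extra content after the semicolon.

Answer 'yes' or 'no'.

Answer: no

Derivation:
Input: ((B,A,(Z,S,Q,J),R),M;
Paren balance: 3 '(' vs 2 ')' MISMATCH
Ends with single ';': True
Full parse: FAILS (expected , or ) at pos 20)
Valid: False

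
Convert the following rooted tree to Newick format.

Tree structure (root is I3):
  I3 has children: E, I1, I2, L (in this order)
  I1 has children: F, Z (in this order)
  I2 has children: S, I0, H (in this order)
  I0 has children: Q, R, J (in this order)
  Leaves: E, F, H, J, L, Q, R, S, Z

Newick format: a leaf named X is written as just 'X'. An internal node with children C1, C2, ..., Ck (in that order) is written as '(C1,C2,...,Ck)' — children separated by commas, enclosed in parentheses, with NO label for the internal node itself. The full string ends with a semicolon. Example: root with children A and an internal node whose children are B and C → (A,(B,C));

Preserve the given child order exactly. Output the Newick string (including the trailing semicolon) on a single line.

internal I3 with children ['E', 'I1', 'I2', 'L']
  leaf 'E' → 'E'
  internal I1 with children ['F', 'Z']
    leaf 'F' → 'F'
    leaf 'Z' → 'Z'
  → '(F,Z)'
  internal I2 with children ['S', 'I0', 'H']
    leaf 'S' → 'S'
    internal I0 with children ['Q', 'R', 'J']
      leaf 'Q' → 'Q'
      leaf 'R' → 'R'
      leaf 'J' → 'J'
    → '(Q,R,J)'
    leaf 'H' → 'H'
  → '(S,(Q,R,J),H)'
  leaf 'L' → 'L'
→ '(E,(F,Z),(S,(Q,R,J),H),L)'
Final: (E,(F,Z),(S,(Q,R,J),H),L);

Answer: (E,(F,Z),(S,(Q,R,J),H),L);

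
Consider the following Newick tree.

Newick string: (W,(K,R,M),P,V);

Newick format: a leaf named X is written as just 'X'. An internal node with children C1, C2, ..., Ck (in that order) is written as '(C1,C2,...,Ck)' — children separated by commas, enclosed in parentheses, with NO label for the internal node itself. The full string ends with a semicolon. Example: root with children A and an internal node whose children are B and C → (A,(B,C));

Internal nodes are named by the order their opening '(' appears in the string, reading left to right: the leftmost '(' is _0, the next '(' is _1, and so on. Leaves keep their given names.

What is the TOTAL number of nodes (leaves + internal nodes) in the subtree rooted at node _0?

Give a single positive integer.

Answer: 8

Derivation:
Newick: (W,(K,R,M),P,V);
Locate _0: it is the '(' at position 0 (the 1st '(' reading left to right).
Query: subtree rooted at _0
_0: subtree_size = 1 + 7
  W: subtree_size = 1 + 0
  _1: subtree_size = 1 + 3
    K: subtree_size = 1 + 0
    R: subtree_size = 1 + 0
    M: subtree_size = 1 + 0
  P: subtree_size = 1 + 0
  V: subtree_size = 1 + 0
Total subtree size of _0: 8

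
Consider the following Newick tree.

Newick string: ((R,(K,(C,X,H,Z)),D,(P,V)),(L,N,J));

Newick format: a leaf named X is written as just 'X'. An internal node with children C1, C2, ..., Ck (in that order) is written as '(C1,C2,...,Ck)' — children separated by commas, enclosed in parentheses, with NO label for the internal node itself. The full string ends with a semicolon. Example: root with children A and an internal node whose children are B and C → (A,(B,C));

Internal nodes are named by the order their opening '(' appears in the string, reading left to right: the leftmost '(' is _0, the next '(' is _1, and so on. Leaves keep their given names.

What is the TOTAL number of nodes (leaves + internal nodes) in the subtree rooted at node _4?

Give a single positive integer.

Newick: ((R,(K,(C,X,H,Z)),D,(P,V)),(L,N,J));
Locate _4: it is the '(' at position 20 (the 5th '(' reading left to right).
Query: subtree rooted at _4
_4: subtree_size = 1 + 2
  P: subtree_size = 1 + 0
  V: subtree_size = 1 + 0
Total subtree size of _4: 3

Answer: 3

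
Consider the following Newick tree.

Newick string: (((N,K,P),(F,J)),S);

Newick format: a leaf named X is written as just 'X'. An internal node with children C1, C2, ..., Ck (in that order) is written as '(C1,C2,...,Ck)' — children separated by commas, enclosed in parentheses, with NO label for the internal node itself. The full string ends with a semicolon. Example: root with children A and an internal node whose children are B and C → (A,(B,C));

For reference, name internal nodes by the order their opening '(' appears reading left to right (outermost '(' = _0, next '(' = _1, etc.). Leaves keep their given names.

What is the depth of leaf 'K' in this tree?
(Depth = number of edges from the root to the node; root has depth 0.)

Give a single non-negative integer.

Answer: 3

Derivation:
Newick: (((N,K,P),(F,J)),S);
Naming internals by '(' encounter order: outermost '(' = _0, next = _1, ...
Query node: K
Path from root: _0 -> _1 -> _2 -> K
Depth of K: 3 (number of edges from root)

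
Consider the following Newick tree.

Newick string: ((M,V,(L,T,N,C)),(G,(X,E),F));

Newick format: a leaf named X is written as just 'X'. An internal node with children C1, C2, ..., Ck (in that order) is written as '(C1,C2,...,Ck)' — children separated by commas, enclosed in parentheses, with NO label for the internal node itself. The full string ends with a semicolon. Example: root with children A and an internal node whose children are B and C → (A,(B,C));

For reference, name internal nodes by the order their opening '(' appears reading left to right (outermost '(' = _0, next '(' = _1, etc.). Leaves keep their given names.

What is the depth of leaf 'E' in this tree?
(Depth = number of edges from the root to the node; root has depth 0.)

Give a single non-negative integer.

Answer: 3

Derivation:
Newick: ((M,V,(L,T,N,C)),(G,(X,E),F));
Naming internals by '(' encounter order: outermost '(' = _0, next = _1, ...
Query node: E
Path from root: _0 -> _3 -> _4 -> E
Depth of E: 3 (number of edges from root)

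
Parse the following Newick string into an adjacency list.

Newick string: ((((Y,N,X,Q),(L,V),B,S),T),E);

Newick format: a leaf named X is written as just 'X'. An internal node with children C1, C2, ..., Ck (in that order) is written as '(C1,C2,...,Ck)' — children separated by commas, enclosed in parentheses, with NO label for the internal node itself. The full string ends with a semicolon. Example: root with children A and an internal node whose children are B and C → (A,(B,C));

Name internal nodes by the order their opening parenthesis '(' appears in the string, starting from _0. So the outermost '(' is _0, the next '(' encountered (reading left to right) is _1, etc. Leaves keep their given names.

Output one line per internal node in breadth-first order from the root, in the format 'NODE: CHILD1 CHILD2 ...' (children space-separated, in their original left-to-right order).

Answer: _0: _1 E
_1: _2 T
_2: _3 _4 B S
_3: Y N X Q
_4: L V

Derivation:
Input: ((((Y,N,X,Q),(L,V),B,S),T),E);
Scanning left-to-right, naming '(' by encounter order:
  pos 0: '(' -> open internal node _0 (depth 1)
  pos 1: '(' -> open internal node _1 (depth 2)
  pos 2: '(' -> open internal node _2 (depth 3)
  pos 3: '(' -> open internal node _3 (depth 4)
  pos 11: ')' -> close internal node _3 (now at depth 3)
  pos 13: '(' -> open internal node _4 (depth 4)
  pos 17: ')' -> close internal node _4 (now at depth 3)
  pos 22: ')' -> close internal node _2 (now at depth 2)
  pos 25: ')' -> close internal node _1 (now at depth 1)
  pos 28: ')' -> close internal node _0 (now at depth 0)
Total internal nodes: 5
BFS adjacency from root:
  _0: _1 E
  _1: _2 T
  _2: _3 _4 B S
  _3: Y N X Q
  _4: L V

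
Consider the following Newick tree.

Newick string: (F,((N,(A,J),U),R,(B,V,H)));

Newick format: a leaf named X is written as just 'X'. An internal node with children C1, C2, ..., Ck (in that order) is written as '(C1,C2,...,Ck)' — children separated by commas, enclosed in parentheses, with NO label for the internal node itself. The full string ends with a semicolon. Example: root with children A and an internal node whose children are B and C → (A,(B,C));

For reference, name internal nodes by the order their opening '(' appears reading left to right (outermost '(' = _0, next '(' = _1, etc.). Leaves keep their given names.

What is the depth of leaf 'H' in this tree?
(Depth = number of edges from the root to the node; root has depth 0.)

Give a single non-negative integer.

Answer: 3

Derivation:
Newick: (F,((N,(A,J),U),R,(B,V,H)));
Naming internals by '(' encounter order: outermost '(' = _0, next = _1, ...
Query node: H
Path from root: _0 -> _1 -> _4 -> H
Depth of H: 3 (number of edges from root)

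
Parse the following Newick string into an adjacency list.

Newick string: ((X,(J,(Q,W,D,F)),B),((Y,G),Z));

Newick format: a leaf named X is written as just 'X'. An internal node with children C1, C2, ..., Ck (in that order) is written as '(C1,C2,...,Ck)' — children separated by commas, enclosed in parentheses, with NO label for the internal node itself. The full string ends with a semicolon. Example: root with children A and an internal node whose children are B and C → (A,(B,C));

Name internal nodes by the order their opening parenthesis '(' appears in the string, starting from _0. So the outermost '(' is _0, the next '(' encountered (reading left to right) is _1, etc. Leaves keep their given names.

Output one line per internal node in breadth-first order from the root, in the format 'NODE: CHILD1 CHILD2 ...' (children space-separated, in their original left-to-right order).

Input: ((X,(J,(Q,W,D,F)),B),((Y,G),Z));
Scanning left-to-right, naming '(' by encounter order:
  pos 0: '(' -> open internal node _0 (depth 1)
  pos 1: '(' -> open internal node _1 (depth 2)
  pos 4: '(' -> open internal node _2 (depth 3)
  pos 7: '(' -> open internal node _3 (depth 4)
  pos 15: ')' -> close internal node _3 (now at depth 3)
  pos 16: ')' -> close internal node _2 (now at depth 2)
  pos 19: ')' -> close internal node _1 (now at depth 1)
  pos 21: '(' -> open internal node _4 (depth 2)
  pos 22: '(' -> open internal node _5 (depth 3)
  pos 26: ')' -> close internal node _5 (now at depth 2)
  pos 29: ')' -> close internal node _4 (now at depth 1)
  pos 30: ')' -> close internal node _0 (now at depth 0)
Total internal nodes: 6
BFS adjacency from root:
  _0: _1 _4
  _1: X _2 B
  _4: _5 Z
  _2: J _3
  _5: Y G
  _3: Q W D F

Answer: _0: _1 _4
_1: X _2 B
_4: _5 Z
_2: J _3
_5: Y G
_3: Q W D F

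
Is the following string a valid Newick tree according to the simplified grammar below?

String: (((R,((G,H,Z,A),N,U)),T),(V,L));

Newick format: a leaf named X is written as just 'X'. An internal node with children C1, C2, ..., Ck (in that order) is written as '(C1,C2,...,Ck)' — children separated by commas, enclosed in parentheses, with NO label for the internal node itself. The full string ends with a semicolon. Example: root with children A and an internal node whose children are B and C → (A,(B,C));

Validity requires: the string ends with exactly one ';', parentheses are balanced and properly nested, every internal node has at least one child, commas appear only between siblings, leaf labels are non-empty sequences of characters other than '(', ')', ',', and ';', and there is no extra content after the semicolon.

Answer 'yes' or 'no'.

Answer: yes

Derivation:
Input: (((R,((G,H,Z,A),N,U)),T),(V,L));
Paren balance: 6 '(' vs 6 ')' OK
Ends with single ';': True
Full parse: OK
Valid: True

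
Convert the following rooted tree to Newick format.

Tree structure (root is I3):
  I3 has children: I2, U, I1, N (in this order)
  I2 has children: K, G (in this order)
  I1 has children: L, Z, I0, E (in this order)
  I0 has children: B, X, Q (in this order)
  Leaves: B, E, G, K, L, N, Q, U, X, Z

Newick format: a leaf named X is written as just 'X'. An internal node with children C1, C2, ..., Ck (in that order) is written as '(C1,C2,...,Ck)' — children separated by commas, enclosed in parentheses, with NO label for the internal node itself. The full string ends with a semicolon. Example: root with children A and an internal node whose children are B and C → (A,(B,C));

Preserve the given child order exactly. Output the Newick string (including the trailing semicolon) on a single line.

Answer: ((K,G),U,(L,Z,(B,X,Q),E),N);

Derivation:
internal I3 with children ['I2', 'U', 'I1', 'N']
  internal I2 with children ['K', 'G']
    leaf 'K' → 'K'
    leaf 'G' → 'G'
  → '(K,G)'
  leaf 'U' → 'U'
  internal I1 with children ['L', 'Z', 'I0', 'E']
    leaf 'L' → 'L'
    leaf 'Z' → 'Z'
    internal I0 with children ['B', 'X', 'Q']
      leaf 'B' → 'B'
      leaf 'X' → 'X'
      leaf 'Q' → 'Q'
    → '(B,X,Q)'
    leaf 'E' → 'E'
  → '(L,Z,(B,X,Q),E)'
  leaf 'N' → 'N'
→ '((K,G),U,(L,Z,(B,X,Q),E),N)'
Final: ((K,G),U,(L,Z,(B,X,Q),E),N);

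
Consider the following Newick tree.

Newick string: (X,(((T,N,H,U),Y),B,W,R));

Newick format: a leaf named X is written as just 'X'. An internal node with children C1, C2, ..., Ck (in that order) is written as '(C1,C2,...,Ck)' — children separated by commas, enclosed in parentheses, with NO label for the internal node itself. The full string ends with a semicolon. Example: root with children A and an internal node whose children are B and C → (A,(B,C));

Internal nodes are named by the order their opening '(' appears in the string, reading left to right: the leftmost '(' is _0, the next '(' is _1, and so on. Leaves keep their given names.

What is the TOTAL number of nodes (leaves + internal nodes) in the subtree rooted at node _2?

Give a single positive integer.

Answer: 7

Derivation:
Newick: (X,(((T,N,H,U),Y),B,W,R));
Locate _2: it is the '(' at position 4 (the 3rd '(' reading left to right).
Query: subtree rooted at _2
_2: subtree_size = 1 + 6
  _3: subtree_size = 1 + 4
    T: subtree_size = 1 + 0
    N: subtree_size = 1 + 0
    H: subtree_size = 1 + 0
    U: subtree_size = 1 + 0
  Y: subtree_size = 1 + 0
Total subtree size of _2: 7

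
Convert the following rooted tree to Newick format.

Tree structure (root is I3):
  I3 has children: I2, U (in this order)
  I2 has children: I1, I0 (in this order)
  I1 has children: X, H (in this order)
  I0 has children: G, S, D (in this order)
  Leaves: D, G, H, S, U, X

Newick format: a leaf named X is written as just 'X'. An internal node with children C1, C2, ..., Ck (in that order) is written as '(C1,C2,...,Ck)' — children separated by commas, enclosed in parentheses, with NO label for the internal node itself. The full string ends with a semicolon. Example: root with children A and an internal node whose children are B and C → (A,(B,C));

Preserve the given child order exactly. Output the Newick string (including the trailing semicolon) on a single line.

Answer: (((X,H),(G,S,D)),U);

Derivation:
internal I3 with children ['I2', 'U']
  internal I2 with children ['I1', 'I0']
    internal I1 with children ['X', 'H']
      leaf 'X' → 'X'
      leaf 'H' → 'H'
    → '(X,H)'
    internal I0 with children ['G', 'S', 'D']
      leaf 'G' → 'G'
      leaf 'S' → 'S'
      leaf 'D' → 'D'
    → '(G,S,D)'
  → '((X,H),(G,S,D))'
  leaf 'U' → 'U'
→ '(((X,H),(G,S,D)),U)'
Final: (((X,H),(G,S,D)),U);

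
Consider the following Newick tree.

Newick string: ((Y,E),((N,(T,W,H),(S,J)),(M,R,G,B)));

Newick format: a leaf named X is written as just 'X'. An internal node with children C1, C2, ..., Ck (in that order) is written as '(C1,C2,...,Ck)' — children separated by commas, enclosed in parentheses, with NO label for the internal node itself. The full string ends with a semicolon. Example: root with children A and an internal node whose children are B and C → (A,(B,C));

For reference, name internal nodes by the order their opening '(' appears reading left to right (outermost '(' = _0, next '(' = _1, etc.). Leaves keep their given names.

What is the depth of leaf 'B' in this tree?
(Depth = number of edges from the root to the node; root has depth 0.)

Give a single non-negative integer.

Newick: ((Y,E),((N,(T,W,H),(S,J)),(M,R,G,B)));
Naming internals by '(' encounter order: outermost '(' = _0, next = _1, ...
Query node: B
Path from root: _0 -> _2 -> _6 -> B
Depth of B: 3 (number of edges from root)

Answer: 3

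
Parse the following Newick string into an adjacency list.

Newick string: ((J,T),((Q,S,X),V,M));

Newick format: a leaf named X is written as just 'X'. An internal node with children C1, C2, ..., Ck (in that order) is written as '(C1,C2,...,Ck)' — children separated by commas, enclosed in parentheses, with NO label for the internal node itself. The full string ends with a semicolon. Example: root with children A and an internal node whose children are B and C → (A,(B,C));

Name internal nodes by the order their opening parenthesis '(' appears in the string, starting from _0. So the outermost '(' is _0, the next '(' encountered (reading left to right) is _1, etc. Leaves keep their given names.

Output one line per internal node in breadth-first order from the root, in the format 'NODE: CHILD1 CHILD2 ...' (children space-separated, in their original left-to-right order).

Answer: _0: _1 _2
_1: J T
_2: _3 V M
_3: Q S X

Derivation:
Input: ((J,T),((Q,S,X),V,M));
Scanning left-to-right, naming '(' by encounter order:
  pos 0: '(' -> open internal node _0 (depth 1)
  pos 1: '(' -> open internal node _1 (depth 2)
  pos 5: ')' -> close internal node _1 (now at depth 1)
  pos 7: '(' -> open internal node _2 (depth 2)
  pos 8: '(' -> open internal node _3 (depth 3)
  pos 14: ')' -> close internal node _3 (now at depth 2)
  pos 19: ')' -> close internal node _2 (now at depth 1)
  pos 20: ')' -> close internal node _0 (now at depth 0)
Total internal nodes: 4
BFS adjacency from root:
  _0: _1 _2
  _1: J T
  _2: _3 V M
  _3: Q S X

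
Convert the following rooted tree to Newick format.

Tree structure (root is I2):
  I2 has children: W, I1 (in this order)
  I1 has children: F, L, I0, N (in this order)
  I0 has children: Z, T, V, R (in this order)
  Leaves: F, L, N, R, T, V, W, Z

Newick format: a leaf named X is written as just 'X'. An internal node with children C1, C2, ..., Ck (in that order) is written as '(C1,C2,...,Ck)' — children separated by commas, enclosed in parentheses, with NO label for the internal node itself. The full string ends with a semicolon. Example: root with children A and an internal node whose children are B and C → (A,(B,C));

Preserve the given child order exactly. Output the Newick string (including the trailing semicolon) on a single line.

internal I2 with children ['W', 'I1']
  leaf 'W' → 'W'
  internal I1 with children ['F', 'L', 'I0', 'N']
    leaf 'F' → 'F'
    leaf 'L' → 'L'
    internal I0 with children ['Z', 'T', 'V', 'R']
      leaf 'Z' → 'Z'
      leaf 'T' → 'T'
      leaf 'V' → 'V'
      leaf 'R' → 'R'
    → '(Z,T,V,R)'
    leaf 'N' → 'N'
  → '(F,L,(Z,T,V,R),N)'
→ '(W,(F,L,(Z,T,V,R),N))'
Final: (W,(F,L,(Z,T,V,R),N));

Answer: (W,(F,L,(Z,T,V,R),N));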